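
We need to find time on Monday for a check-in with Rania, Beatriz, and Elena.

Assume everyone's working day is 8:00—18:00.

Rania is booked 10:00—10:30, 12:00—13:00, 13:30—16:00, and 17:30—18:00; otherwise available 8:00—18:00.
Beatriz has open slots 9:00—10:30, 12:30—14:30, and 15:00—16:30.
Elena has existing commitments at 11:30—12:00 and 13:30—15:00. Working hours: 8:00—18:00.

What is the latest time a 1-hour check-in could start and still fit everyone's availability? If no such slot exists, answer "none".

09:00

Rania free within 08:00–18:00: 08:00–10:00, 10:30–12:00, 13:00–13:30, 16:00–17:30.
Elena free within 08:00–18:00: 08:00–11:30, 12:00–13:30, 15:00–18:00.
Rania ∩ Beatriz: 09:00–10:00, 13:00–13:30, 16:00–16:30.
Rania ∩ Beatriz ∩ Elena: 09:00–10:00, 13:00–13:30, 16:00–16:30.
Windows ≥ 60 min: 09:00–10:00.
Latest start in the last window 09:00–10:00 is 10:00 − 60 min = 09:00.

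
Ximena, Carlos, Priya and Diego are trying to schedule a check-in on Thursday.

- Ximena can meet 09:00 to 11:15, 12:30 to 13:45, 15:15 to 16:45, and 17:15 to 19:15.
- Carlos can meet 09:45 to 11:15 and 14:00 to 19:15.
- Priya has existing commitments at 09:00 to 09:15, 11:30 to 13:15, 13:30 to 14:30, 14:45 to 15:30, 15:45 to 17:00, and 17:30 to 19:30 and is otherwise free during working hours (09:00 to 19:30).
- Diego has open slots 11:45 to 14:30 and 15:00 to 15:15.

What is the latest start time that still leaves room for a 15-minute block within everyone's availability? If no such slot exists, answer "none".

Priya free within 09:00–19:30: 09:15–11:30, 13:15–13:30, 14:30–14:45, 15:30–15:45, 17:00–17:30.
Ximena ∩ Carlos: 09:45–11:15, 15:15–16:45, 17:15–19:15.
Ximena ∩ Carlos ∩ Priya: 09:45–11:15, 15:30–15:45, 17:15–17:30.
Ximena ∩ Carlos ∩ Priya ∩ Diego: (none).
Windows ≥ 15 min: (none).

none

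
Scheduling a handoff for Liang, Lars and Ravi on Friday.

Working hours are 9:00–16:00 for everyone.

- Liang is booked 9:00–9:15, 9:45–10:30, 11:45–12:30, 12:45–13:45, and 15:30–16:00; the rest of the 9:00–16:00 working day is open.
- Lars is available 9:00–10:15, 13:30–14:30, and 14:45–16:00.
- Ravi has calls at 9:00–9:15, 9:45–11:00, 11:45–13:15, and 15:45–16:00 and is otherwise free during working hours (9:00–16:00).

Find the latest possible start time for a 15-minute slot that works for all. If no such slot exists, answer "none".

15:15

Liang free within 09:00–16:00: 09:15–09:45, 10:30–11:45, 12:30–12:45, 13:45–15:30.
Ravi free within 09:00–16:00: 09:15–09:45, 11:00–11:45, 13:15–15:45.
Liang ∩ Lars: 09:15–09:45, 13:45–14:30, 14:45–15:30.
Liang ∩ Lars ∩ Ravi: 09:15–09:45, 13:45–14:30, 14:45–15:30.
Windows ≥ 15 min: 09:15–09:45, 13:45–14:30, 14:45–15:30.
Latest start in the last window 14:45–15:30 is 15:30 − 15 min = 15:15.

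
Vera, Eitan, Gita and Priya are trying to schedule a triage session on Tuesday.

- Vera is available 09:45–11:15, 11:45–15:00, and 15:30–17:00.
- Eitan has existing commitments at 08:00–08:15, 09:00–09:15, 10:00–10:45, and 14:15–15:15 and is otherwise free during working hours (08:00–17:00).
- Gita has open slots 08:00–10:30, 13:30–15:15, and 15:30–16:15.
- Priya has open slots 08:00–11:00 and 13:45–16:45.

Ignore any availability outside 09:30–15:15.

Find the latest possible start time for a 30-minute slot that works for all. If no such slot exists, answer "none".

13:45

Eitan free within 08:00–17:00: 08:15–09:00, 09:15–10:00, 10:45–14:15, 15:15–17:00.
Vera ∩ Eitan: 09:45–10:00, 10:45–11:15, 11:45–14:15, 15:30–17:00.
Vera ∩ Eitan ∩ Gita: 09:45–10:00, 13:30–14:15, 15:30–16:15.
Vera ∩ Eitan ∩ Gita ∩ Priya: 09:45–10:00, 13:45–14:15, 15:30–16:15.
Restricted to 09:30–15:15: 09:45–10:00, 13:45–14:15.
Windows ≥ 30 min: 13:45–14:15.
Latest start in the last window 13:45–14:15 is 14:15 − 30 min = 13:45.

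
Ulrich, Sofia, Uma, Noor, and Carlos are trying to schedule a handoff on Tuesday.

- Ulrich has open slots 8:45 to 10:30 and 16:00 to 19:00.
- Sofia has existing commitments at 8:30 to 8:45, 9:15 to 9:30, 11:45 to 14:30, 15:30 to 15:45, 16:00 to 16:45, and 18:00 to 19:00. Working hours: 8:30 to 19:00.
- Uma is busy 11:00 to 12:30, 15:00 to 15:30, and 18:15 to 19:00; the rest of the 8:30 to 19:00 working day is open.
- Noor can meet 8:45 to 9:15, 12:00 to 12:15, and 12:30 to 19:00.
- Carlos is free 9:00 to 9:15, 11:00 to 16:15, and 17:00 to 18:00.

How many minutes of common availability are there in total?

Sofia free within 08:30–19:00: 08:45–09:15, 09:30–11:45, 14:30–15:30, 15:45–16:00, 16:45–18:00.
Uma free within 08:30–19:00: 08:30–11:00, 12:30–15:00, 15:30–18:15.
Ulrich ∩ Sofia: 08:45–09:15, 09:30–10:30, 16:45–18:00.
Ulrich ∩ Sofia ∩ Uma: 08:45–09:15, 09:30–10:30, 16:45–18:00.
Ulrich ∩ Sofia ∩ Uma ∩ Noor: 08:45–09:15, 16:45–18:00.
Ulrich ∩ Sofia ∩ Uma ∩ Noor ∩ Carlos: 09:00–09:15, 17:00–18:00.
Total common minutes: 15 + 60 = 75.

75 minutes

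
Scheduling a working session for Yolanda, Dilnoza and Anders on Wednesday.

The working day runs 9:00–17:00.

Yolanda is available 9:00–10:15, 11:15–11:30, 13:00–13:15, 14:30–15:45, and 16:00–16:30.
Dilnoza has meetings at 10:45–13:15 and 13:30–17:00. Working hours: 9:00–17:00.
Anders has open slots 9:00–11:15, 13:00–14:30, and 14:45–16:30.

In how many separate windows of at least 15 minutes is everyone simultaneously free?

Dilnoza free within 09:00–17:00: 09:00–10:45, 13:15–13:30.
Yolanda ∩ Dilnoza: 09:00–10:15.
Yolanda ∩ Dilnoza ∩ Anders: 09:00–10:15.
Windows ≥ 15 min: 09:00–10:15.
That's 1 window.

1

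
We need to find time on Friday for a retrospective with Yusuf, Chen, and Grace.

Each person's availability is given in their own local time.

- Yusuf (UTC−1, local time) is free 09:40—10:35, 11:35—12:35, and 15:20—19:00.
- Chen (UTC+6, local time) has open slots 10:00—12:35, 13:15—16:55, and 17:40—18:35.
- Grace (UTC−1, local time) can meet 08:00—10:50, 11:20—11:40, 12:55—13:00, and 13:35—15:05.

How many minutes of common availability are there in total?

Yusuf → UTC: 10:40–11:35, 12:35–13:35, 16:20–20:00.
Chen → UTC: 04:00–06:35, 07:15–10:55, 11:40–12:35.
Grace → UTC: 09:00–11:50, 12:20–12:40, 13:55–14:00, 14:35–16:05.
Yusuf ∩ Chen: 10:40–10:55.
Yusuf ∩ Chen ∩ Grace: 10:40–10:55.
Total common minutes: 15.

15 minutes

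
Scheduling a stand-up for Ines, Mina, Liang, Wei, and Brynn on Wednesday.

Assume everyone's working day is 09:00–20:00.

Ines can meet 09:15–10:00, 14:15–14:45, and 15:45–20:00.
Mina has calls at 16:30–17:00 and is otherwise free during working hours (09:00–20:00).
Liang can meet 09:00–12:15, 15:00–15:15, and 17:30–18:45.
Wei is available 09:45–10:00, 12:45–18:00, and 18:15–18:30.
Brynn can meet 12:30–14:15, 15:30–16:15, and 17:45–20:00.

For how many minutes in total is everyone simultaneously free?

30 minutes

Mina free within 09:00–20:00: 09:00–16:30, 17:00–20:00.
Ines ∩ Mina: 09:15–10:00, 14:15–14:45, 15:45–16:30, 17:00–20:00.
Ines ∩ Mina ∩ Liang: 09:15–10:00, 17:30–18:45.
Ines ∩ Mina ∩ Liang ∩ Wei: 09:45–10:00, 17:30–18:00, 18:15–18:30.
Ines ∩ Mina ∩ Liang ∩ Wei ∩ Brynn: 17:45–18:00, 18:15–18:30.
Total common minutes: 15 + 15 = 30.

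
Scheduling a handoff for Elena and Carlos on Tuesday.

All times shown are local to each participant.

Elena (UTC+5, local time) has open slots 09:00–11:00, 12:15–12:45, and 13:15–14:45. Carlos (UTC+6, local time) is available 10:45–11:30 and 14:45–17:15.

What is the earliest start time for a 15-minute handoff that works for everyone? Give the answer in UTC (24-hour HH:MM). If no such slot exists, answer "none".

Elena → UTC: 04:00–06:00, 07:15–07:45, 08:15–09:45.
Carlos → UTC: 04:45–05:30, 08:45–11:15.
Elena ∩ Carlos: 04:45–05:30, 08:45–09:45.
Windows ≥ 15 min: 04:45–05:30, 08:45–09:45.
Earliest such window starts at 04:45.

04:45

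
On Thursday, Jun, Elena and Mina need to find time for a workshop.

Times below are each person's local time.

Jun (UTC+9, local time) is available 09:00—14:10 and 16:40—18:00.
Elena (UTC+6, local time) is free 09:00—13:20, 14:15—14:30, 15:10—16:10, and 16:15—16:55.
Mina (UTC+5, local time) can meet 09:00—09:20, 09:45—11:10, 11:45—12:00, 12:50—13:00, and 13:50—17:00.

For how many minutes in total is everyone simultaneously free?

Jun → UTC: 00:00–05:10, 07:40–09:00.
Elena → UTC: 03:00–07:20, 08:15–08:30, 09:10–10:10, 10:15–10:55.
Mina → UTC: 04:00–04:20, 04:45–06:10, 06:45–07:00, 07:50–08:00, 08:50–12:00.
Jun ∩ Elena: 03:00–05:10, 08:15–08:30.
Jun ∩ Elena ∩ Mina: 04:00–04:20, 04:45–05:10.
Total common minutes: 20 + 25 = 45.

45 minutes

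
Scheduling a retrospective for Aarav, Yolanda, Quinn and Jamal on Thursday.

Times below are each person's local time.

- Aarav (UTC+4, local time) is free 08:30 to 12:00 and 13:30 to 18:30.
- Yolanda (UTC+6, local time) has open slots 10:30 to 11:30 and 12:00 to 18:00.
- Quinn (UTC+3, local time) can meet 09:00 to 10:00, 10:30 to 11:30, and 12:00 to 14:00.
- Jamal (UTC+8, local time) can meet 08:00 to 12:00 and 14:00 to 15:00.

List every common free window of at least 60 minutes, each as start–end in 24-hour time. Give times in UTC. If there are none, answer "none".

06:00–07:00

Aarav → UTC: 04:30–08:00, 09:30–14:30.
Yolanda → UTC: 04:30–05:30, 06:00–12:00.
Quinn → UTC: 06:00–07:00, 07:30–08:30, 09:00–11:00.
Jamal → UTC: 00:00–04:00, 06:00–07:00.
Aarav ∩ Yolanda: 04:30–05:30, 06:00–08:00, 09:30–12:00.
Aarav ∩ Yolanda ∩ Quinn: 06:00–07:00, 07:30–08:00, 09:30–11:00.
Aarav ∩ Yolanda ∩ Quinn ∩ Jamal: 06:00–07:00.
Windows ≥ 60 min: 06:00–07:00.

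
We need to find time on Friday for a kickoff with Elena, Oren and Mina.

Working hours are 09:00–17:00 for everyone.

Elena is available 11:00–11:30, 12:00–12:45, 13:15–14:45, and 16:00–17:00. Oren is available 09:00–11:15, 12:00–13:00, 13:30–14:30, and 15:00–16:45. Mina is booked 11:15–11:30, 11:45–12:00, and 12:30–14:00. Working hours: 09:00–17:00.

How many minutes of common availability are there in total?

120 minutes

Mina free within 09:00–17:00: 09:00–11:15, 11:30–11:45, 12:00–12:30, 14:00–17:00.
Elena ∩ Oren: 11:00–11:15, 12:00–12:45, 13:30–14:30, 16:00–16:45.
Elena ∩ Oren ∩ Mina: 11:00–11:15, 12:00–12:30, 14:00–14:30, 16:00–16:45.
Total common minutes: 15 + 30 + 30 + 45 = 120.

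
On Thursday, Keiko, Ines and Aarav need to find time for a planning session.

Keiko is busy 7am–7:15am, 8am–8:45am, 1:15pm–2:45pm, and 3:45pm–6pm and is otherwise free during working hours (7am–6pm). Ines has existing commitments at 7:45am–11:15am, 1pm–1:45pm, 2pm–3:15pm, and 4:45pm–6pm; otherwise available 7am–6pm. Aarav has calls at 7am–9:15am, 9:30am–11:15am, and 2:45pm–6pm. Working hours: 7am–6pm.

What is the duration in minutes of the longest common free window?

105 minutes

Keiko free within 07:00–18:00: 07:15–08:00, 08:45–13:15, 14:45–15:45.
Ines free within 07:00–18:00: 07:00–07:45, 11:15–13:00, 13:45–14:00, 15:15–16:45.
Aarav free within 07:00–18:00: 09:15–09:30, 11:15–14:45.
Keiko ∩ Ines: 07:15–07:45, 11:15–13:00, 15:15–15:45.
Keiko ∩ Ines ∩ Aarav: 11:15–13:00.
Single common window of 105 minutes.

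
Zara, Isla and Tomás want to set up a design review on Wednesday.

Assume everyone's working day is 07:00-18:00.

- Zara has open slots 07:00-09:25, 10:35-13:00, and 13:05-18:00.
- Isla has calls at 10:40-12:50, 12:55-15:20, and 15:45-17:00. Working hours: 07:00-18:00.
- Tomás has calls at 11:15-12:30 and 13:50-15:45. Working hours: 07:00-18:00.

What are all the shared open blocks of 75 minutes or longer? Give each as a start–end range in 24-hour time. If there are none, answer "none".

Isla free within 07:00–18:00: 07:00–10:40, 12:50–12:55, 15:20–15:45, 17:00–18:00.
Tomás free within 07:00–18:00: 07:00–11:15, 12:30–13:50, 15:45–18:00.
Zara ∩ Isla: 07:00–09:25, 10:35–10:40, 12:50–12:55, 15:20–15:45, 17:00–18:00.
Zara ∩ Isla ∩ Tomás: 07:00–09:25, 10:35–10:40, 12:50–12:55, 17:00–18:00.
Windows ≥ 75 min: 07:00–09:25.

07:00–09:25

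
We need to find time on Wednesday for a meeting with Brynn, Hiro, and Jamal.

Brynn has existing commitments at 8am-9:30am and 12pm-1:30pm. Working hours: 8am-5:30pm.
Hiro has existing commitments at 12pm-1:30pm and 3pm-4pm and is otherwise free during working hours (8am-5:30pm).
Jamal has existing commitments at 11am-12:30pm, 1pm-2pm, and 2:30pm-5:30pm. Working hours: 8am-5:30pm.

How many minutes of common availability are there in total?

120 minutes

Brynn free within 08:00–17:30: 09:30–12:00, 13:30–17:30.
Hiro free within 08:00–17:30: 08:00–12:00, 13:30–15:00, 16:00–17:30.
Jamal free within 08:00–17:30: 08:00–11:00, 12:30–13:00, 14:00–14:30.
Brynn ∩ Hiro: 09:30–12:00, 13:30–15:00, 16:00–17:30.
Brynn ∩ Hiro ∩ Jamal: 09:30–11:00, 14:00–14:30.
Total common minutes: 90 + 30 = 120.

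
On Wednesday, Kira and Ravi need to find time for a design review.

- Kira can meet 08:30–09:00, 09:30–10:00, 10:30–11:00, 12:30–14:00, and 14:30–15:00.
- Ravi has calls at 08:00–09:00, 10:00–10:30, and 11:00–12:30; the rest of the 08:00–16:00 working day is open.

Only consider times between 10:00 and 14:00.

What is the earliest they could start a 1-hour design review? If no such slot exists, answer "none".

12:30

Ravi free within 08:00–16:00: 09:00–10:00, 10:30–11:00, 12:30–16:00.
Kira ∩ Ravi: 09:30–10:00, 10:30–11:00, 12:30–14:00, 14:30–15:00.
Restricted to 10:00–14:00: 10:30–11:00, 12:30–14:00.
Windows ≥ 60 min: 12:30–14:00.
Earliest such window starts at 12:30.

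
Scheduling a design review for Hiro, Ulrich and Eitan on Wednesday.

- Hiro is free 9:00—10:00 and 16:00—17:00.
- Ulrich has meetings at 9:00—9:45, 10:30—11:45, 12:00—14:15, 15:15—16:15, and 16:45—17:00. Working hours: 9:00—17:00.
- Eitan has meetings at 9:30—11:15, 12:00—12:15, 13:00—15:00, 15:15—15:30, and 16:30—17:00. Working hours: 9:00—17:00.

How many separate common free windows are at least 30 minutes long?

0

Ulrich free within 09:00–17:00: 09:45–10:30, 11:45–12:00, 14:15–15:15, 16:15–16:45.
Eitan free within 09:00–17:00: 09:00–09:30, 11:15–12:00, 12:15–13:00, 15:00–15:15, 15:30–16:30.
Hiro ∩ Ulrich: 09:45–10:00, 16:15–16:45.
Hiro ∩ Ulrich ∩ Eitan: 16:15–16:30.
Windows ≥ 30 min: (none).
That's 0 windows.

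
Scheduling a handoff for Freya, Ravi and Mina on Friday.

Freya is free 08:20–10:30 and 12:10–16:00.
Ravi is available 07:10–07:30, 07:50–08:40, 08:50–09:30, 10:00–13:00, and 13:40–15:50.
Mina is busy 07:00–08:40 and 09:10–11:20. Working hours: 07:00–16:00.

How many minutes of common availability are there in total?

200 minutes

Mina free within 07:00–16:00: 08:40–09:10, 11:20–16:00.
Freya ∩ Ravi: 08:20–08:40, 08:50–09:30, 10:00–10:30, 12:10–13:00, 13:40–15:50.
Freya ∩ Ravi ∩ Mina: 08:50–09:10, 12:10–13:00, 13:40–15:50.
Total common minutes: 20 + 50 + 130 = 200.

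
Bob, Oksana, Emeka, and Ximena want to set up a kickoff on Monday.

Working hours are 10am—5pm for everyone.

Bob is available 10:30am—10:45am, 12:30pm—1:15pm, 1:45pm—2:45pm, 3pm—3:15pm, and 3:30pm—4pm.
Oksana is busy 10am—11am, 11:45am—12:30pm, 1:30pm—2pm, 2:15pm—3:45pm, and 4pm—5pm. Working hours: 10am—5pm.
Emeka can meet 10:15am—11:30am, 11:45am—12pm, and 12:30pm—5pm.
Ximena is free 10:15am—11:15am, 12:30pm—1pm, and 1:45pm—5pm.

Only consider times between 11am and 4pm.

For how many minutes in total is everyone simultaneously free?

60 minutes

Oksana free within 10:00–17:00: 11:00–11:45, 12:30–13:30, 14:00–14:15, 15:45–16:00.
Bob ∩ Oksana: 12:30–13:15, 14:00–14:15, 15:45–16:00.
Bob ∩ Oksana ∩ Emeka: 12:30–13:15, 14:00–14:15, 15:45–16:00.
Bob ∩ Oksana ∩ Emeka ∩ Ximena: 12:30–13:00, 14:00–14:15, 15:45–16:00.
Restricted to 11:00–16:00: 12:30–13:00, 14:00–14:15, 15:45–16:00.
Total common minutes: 30 + 15 + 15 = 60.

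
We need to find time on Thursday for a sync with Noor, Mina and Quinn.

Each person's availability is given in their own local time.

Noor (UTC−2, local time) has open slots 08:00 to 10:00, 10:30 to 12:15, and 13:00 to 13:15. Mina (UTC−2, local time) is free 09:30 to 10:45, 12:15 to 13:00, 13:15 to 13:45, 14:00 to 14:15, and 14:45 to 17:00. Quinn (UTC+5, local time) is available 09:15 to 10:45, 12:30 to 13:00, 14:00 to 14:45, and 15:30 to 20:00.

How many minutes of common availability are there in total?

Noor → UTC: 10:00–12:00, 12:30–14:15, 15:00–15:15.
Mina → UTC: 11:30–12:45, 14:15–15:00, 15:15–15:45, 16:00–16:15, 16:45–19:00.
Quinn → UTC: 04:15–05:45, 07:30–08:00, 09:00–09:45, 10:30–15:00.
Noor ∩ Mina: 11:30–12:00, 12:30–12:45.
Noor ∩ Mina ∩ Quinn: 11:30–12:00, 12:30–12:45.
Total common minutes: 30 + 15 = 45.

45 minutes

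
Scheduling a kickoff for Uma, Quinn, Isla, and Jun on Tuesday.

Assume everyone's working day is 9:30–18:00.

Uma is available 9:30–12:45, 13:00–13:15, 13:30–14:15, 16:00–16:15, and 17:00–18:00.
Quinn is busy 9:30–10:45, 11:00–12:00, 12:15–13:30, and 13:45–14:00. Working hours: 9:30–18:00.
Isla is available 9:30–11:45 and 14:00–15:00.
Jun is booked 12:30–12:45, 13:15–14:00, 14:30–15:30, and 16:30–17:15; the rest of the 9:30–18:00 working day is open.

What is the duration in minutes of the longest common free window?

Quinn free within 09:30–18:00: 10:45–11:00, 12:00–12:15, 13:30–13:45, 14:00–18:00.
Jun free within 09:30–18:00: 09:30–12:30, 12:45–13:15, 14:00–14:30, 15:30–16:30, 17:15–18:00.
Uma ∩ Quinn: 10:45–11:00, 12:00–12:15, 13:30–13:45, 14:00–14:15, 16:00–16:15, 17:00–18:00.
Uma ∩ Quinn ∩ Isla: 10:45–11:00, 14:00–14:15.
Uma ∩ Quinn ∩ Isla ∩ Jun: 10:45–11:00, 14:00–14:15.
Common window lengths: 15, 15 min; longest is 15.

15 minutes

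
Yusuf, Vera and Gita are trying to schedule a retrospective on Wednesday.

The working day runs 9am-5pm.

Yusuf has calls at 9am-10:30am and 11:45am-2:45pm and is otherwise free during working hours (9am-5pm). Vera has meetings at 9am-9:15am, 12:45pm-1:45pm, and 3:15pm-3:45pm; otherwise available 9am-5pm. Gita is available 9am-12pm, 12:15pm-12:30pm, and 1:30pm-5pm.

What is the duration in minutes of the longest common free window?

75 minutes

Yusuf free within 09:00–17:00: 10:30–11:45, 14:45–17:00.
Vera free within 09:00–17:00: 09:15–12:45, 13:45–15:15, 15:45–17:00.
Yusuf ∩ Vera: 10:30–11:45, 14:45–15:15, 15:45–17:00.
Yusuf ∩ Vera ∩ Gita: 10:30–11:45, 14:45–15:15, 15:45–17:00.
Common window lengths: 75, 30, 75 min; longest is 75.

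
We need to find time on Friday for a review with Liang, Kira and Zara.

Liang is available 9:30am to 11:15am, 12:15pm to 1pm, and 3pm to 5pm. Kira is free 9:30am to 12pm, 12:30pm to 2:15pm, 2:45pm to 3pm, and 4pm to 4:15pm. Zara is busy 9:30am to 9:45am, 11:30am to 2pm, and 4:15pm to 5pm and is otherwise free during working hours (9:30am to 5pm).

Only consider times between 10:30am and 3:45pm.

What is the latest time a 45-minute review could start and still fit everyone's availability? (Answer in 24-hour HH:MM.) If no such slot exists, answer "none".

Zara free within 09:30–17:00: 09:45–11:30, 14:00–16:15.
Liang ∩ Kira: 09:30–11:15, 12:30–13:00, 16:00–16:15.
Liang ∩ Kira ∩ Zara: 09:45–11:15, 16:00–16:15.
Restricted to 10:30–15:45: 10:30–11:15.
Windows ≥ 45 min: 10:30–11:15.
Latest start in the last window 10:30–11:15 is 11:15 − 45 min = 10:30.

10:30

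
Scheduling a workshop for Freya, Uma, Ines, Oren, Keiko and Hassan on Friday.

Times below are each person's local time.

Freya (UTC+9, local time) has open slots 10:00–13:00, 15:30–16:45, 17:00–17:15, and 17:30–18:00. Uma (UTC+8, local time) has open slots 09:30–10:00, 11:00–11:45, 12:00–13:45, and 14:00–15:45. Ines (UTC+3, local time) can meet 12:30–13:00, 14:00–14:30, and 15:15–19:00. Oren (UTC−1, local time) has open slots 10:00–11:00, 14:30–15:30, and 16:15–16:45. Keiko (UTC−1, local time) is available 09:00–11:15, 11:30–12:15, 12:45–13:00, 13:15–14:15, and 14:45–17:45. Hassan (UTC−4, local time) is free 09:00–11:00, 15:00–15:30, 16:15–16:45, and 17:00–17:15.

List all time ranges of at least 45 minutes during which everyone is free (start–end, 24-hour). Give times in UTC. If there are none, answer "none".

Freya → UTC: 01:00–04:00, 06:30–07:45, 08:00–08:15, 08:30–09:00.
Uma → UTC: 01:30–02:00, 03:00–03:45, 04:00–05:45, 06:00–07:45.
Ines → UTC: 09:30–10:00, 11:00–11:30, 12:15–16:00.
Oren → UTC: 11:00–12:00, 15:30–16:30, 17:15–17:45.
Keiko → UTC: 10:00–12:15, 12:30–13:15, 13:45–14:00, 14:15–15:15, 15:45–18:45.
Hassan → UTC: 13:00–15:00, 19:00–19:30, 20:15–20:45, 21:00–21:15.
Freya ∩ Uma: 01:30–02:00, 03:00–03:45, 06:30–07:45.
Freya ∩ Uma ∩ Ines: (none).
Freya ∩ Uma ∩ Ines ∩ Oren: (none).
Freya ∩ Uma ∩ Ines ∩ Oren ∩ Keiko: (none).
Freya ∩ Uma ∩ Ines ∩ Oren ∩ Keiko ∩ Hassan: (none).
Windows ≥ 45 min: (none).

none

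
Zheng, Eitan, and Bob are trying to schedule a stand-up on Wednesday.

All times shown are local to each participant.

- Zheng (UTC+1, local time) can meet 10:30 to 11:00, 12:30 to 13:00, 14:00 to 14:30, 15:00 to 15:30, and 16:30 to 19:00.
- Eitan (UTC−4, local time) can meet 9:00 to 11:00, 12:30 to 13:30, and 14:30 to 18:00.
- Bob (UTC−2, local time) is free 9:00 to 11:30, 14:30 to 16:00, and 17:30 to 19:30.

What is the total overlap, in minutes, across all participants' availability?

90 minutes

Zheng → UTC: 09:30–10:00, 11:30–12:00, 13:00–13:30, 14:00–14:30, 15:30–18:00.
Eitan → UTC: 13:00–15:00, 16:30–17:30, 18:30–22:00.
Bob → UTC: 11:00–13:30, 16:30–18:00, 19:30–21:30.
Zheng ∩ Eitan: 13:00–13:30, 14:00–14:30, 16:30–17:30.
Zheng ∩ Eitan ∩ Bob: 13:00–13:30, 16:30–17:30.
Total common minutes: 30 + 60 = 90.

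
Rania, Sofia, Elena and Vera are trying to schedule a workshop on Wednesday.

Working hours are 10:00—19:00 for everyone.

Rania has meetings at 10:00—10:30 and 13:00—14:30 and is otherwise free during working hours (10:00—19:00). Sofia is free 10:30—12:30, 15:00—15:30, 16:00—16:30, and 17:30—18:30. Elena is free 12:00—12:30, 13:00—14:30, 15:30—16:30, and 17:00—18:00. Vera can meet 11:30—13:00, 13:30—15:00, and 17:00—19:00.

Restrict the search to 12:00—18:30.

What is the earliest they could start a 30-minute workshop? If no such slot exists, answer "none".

Rania free within 10:00–19:00: 10:30–13:00, 14:30–19:00.
Rania ∩ Sofia: 10:30–12:30, 15:00–15:30, 16:00–16:30, 17:30–18:30.
Rania ∩ Sofia ∩ Elena: 12:00–12:30, 16:00–16:30, 17:30–18:00.
Rania ∩ Sofia ∩ Elena ∩ Vera: 12:00–12:30, 17:30–18:00.
Restricted to 12:00–18:30: 12:00–12:30, 17:30–18:00.
Windows ≥ 30 min: 12:00–12:30, 17:30–18:00.
Earliest such window starts at 12:00.

12:00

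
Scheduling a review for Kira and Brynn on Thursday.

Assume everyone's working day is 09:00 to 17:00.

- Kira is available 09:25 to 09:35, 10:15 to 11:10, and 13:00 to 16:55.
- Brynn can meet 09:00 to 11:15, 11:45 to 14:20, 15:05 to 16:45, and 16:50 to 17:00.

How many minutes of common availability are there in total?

250 minutes

Kira ∩ Brynn: 09:25–09:35, 10:15–11:10, 13:00–14:20, 15:05–16:45, 16:50–16:55.
Total common minutes: 10 + 55 + 80 + 100 + 5 = 250.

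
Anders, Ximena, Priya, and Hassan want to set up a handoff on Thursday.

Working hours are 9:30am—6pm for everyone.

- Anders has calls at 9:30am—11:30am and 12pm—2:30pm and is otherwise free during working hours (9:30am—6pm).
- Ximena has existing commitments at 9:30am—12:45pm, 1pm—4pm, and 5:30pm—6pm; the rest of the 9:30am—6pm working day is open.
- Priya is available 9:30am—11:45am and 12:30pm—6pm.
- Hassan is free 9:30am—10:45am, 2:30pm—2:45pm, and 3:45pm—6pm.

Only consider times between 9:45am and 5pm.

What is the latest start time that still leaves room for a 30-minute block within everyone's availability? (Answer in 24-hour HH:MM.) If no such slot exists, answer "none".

Anders free within 09:30–18:00: 11:30–12:00, 14:30–18:00.
Ximena free within 09:30–18:00: 12:45–13:00, 16:00–17:30.
Anders ∩ Ximena: 16:00–17:30.
Anders ∩ Ximena ∩ Priya: 16:00–17:30.
Anders ∩ Ximena ∩ Priya ∩ Hassan: 16:00–17:30.
Restricted to 09:45–17:00: 16:00–17:00.
Windows ≥ 30 min: 16:00–17:00.
Latest start in the last window 16:00–17:00 is 17:00 − 30 min = 16:30.

16:30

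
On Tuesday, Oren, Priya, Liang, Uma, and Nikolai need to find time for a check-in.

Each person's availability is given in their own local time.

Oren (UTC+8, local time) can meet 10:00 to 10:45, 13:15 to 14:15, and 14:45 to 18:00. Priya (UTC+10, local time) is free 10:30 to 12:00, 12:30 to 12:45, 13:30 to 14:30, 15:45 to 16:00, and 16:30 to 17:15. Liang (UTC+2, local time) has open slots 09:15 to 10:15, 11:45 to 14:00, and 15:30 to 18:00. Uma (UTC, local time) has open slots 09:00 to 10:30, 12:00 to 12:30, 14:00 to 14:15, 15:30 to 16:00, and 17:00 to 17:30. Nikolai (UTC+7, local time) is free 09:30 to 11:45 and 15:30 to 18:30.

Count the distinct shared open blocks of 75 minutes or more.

0

Oren → UTC: 02:00–02:45, 05:15–06:15, 06:45–10:00.
Priya → UTC: 00:30–02:00, 02:30–02:45, 03:30–04:30, 05:45–06:00, 06:30–07:15.
Liang → UTC: 07:15–08:15, 09:45–12:00, 13:30–16:00.
Uma → UTC: 09:00–10:30, 12:00–12:30, 14:00–14:15, 15:30–16:00, 17:00–17:30.
Nikolai → UTC: 02:30–04:45, 08:30–11:30.
Oren ∩ Priya: 02:30–02:45, 05:45–06:00, 06:45–07:15.
Oren ∩ Priya ∩ Liang: (none).
Oren ∩ Priya ∩ Liang ∩ Uma: (none).
Oren ∩ Priya ∩ Liang ∩ Uma ∩ Nikolai: (none).
Windows ≥ 75 min: (none).
That's 0 windows.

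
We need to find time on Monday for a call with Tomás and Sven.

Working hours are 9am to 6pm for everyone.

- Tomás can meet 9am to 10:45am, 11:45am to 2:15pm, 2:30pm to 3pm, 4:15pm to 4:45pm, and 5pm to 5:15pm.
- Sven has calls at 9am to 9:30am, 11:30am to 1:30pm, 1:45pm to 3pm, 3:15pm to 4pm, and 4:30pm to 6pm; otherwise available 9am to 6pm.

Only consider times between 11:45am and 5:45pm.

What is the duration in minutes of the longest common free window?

15 minutes

Sven free within 09:00–18:00: 09:30–11:30, 13:30–13:45, 15:00–15:15, 16:00–16:30.
Tomás ∩ Sven: 09:30–10:45, 13:30–13:45, 16:15–16:30.
Restricted to 11:45–17:45: 13:30–13:45, 16:15–16:30.
Common window lengths: 15, 15 min; longest is 15.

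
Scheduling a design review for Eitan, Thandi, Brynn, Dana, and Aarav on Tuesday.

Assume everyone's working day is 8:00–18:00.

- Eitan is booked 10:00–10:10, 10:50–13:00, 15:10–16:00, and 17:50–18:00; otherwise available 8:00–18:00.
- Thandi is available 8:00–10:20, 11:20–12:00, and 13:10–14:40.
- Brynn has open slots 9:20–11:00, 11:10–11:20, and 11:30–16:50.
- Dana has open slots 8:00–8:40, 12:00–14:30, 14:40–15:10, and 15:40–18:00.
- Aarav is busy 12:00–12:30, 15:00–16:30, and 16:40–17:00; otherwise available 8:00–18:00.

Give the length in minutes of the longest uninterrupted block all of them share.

80 minutes

Eitan free within 08:00–18:00: 08:00–10:00, 10:10–10:50, 13:00–15:10, 16:00–17:50.
Aarav free within 08:00–18:00: 08:00–12:00, 12:30–15:00, 16:30–16:40, 17:00–18:00.
Eitan ∩ Thandi: 08:00–10:00, 10:10–10:20, 13:10–14:40.
Eitan ∩ Thandi ∩ Brynn: 09:20–10:00, 10:10–10:20, 13:10–14:40.
Eitan ∩ Thandi ∩ Brynn ∩ Dana: 13:10–14:30.
Eitan ∩ Thandi ∩ Brynn ∩ Dana ∩ Aarav: 13:10–14:30.
Single common window of 80 minutes.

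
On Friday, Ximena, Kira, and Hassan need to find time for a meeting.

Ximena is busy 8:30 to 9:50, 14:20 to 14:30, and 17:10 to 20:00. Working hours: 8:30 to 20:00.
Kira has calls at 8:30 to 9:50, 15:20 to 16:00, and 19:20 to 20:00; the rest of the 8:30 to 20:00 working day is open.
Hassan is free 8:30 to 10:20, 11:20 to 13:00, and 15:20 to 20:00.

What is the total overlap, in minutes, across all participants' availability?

200 minutes

Ximena free within 08:30–20:00: 09:50–14:20, 14:30–17:10.
Kira free within 08:30–20:00: 09:50–15:20, 16:00–19:20.
Ximena ∩ Kira: 09:50–14:20, 14:30–15:20, 16:00–17:10.
Ximena ∩ Kira ∩ Hassan: 09:50–10:20, 11:20–13:00, 16:00–17:10.
Total common minutes: 30 + 100 + 70 = 200.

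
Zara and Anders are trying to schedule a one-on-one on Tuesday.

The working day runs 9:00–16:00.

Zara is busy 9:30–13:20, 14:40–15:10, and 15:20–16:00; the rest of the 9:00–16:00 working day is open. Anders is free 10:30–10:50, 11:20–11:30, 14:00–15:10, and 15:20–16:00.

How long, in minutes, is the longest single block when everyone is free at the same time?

Zara free within 09:00–16:00: 09:00–09:30, 13:20–14:40, 15:10–15:20.
Zara ∩ Anders: 14:00–14:40.
Single common window of 40 minutes.

40 minutes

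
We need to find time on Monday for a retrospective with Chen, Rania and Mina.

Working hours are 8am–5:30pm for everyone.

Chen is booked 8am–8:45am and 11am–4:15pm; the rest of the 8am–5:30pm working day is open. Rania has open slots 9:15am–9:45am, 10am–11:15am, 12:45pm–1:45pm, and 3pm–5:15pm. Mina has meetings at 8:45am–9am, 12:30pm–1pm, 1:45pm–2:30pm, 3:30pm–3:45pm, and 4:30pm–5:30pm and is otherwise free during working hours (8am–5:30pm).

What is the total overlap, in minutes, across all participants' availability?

105 minutes

Chen free within 08:00–17:30: 08:45–11:00, 16:15–17:30.
Mina free within 08:00–17:30: 08:00–08:45, 09:00–12:30, 13:00–13:45, 14:30–15:30, 15:45–16:30.
Chen ∩ Rania: 09:15–09:45, 10:00–11:00, 16:15–17:15.
Chen ∩ Rania ∩ Mina: 09:15–09:45, 10:00–11:00, 16:15–16:30.
Total common minutes: 30 + 60 + 15 = 105.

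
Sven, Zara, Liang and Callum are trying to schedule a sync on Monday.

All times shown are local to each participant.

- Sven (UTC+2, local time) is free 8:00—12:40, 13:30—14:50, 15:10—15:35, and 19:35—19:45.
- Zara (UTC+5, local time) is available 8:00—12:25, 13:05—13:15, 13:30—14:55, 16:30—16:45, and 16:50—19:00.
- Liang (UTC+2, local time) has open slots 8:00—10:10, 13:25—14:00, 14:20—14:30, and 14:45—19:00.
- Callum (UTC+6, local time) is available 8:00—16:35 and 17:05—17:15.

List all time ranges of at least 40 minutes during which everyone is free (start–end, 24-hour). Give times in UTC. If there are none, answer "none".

Sven → UTC: 06:00–10:40, 11:30–12:50, 13:10–13:35, 17:35–17:45.
Zara → UTC: 03:00–07:25, 08:05–08:15, 08:30–09:55, 11:30–11:45, 11:50–14:00.
Liang → UTC: 06:00–08:10, 11:25–12:00, 12:20–12:30, 12:45–17:00.
Callum → UTC: 02:00–10:35, 11:05–11:15.
Sven ∩ Zara: 06:00–07:25, 08:05–08:15, 08:30–09:55, 11:30–11:45, 11:50–12:50, 13:10–13:35.
Sven ∩ Zara ∩ Liang: 06:00–07:25, 08:05–08:10, 11:30–11:45, 11:50–12:00, 12:20–12:30, 12:45–12:50, 13:10–13:35.
Sven ∩ Zara ∩ Liang ∩ Callum: 06:00–07:25, 08:05–08:10.
Windows ≥ 40 min: 06:00–07:25.

06:00–07:25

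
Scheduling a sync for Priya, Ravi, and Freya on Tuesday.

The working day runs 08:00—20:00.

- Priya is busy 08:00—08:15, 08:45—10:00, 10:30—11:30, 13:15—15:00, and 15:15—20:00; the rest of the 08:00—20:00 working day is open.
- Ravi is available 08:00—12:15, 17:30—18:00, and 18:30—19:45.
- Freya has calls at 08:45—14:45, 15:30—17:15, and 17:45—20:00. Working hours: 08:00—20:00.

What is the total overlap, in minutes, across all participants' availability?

30 minutes

Priya free within 08:00–20:00: 08:15–08:45, 10:00–10:30, 11:30–13:15, 15:00–15:15.
Freya free within 08:00–20:00: 08:00–08:45, 14:45–15:30, 17:15–17:45.
Priya ∩ Ravi: 08:15–08:45, 10:00–10:30, 11:30–12:15.
Priya ∩ Ravi ∩ Freya: 08:15–08:45.
Total common minutes: 30.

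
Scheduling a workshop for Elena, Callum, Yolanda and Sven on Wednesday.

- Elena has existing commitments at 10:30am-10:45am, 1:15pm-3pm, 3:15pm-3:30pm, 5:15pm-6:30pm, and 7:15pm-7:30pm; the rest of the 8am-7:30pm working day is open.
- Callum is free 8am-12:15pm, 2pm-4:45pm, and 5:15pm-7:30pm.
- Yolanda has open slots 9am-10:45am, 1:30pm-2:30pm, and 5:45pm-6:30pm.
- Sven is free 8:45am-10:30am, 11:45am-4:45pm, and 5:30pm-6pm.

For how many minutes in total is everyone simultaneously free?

Elena free within 08:00–19:30: 08:00–10:30, 10:45–13:15, 15:00–15:15, 15:30–17:15, 18:30–19:15.
Elena ∩ Callum: 08:00–10:30, 10:45–12:15, 15:00–15:15, 15:30–16:45, 18:30–19:15.
Elena ∩ Callum ∩ Yolanda: 09:00–10:30.
Elena ∩ Callum ∩ Yolanda ∩ Sven: 09:00–10:30.
Total common minutes: 90.

90 minutes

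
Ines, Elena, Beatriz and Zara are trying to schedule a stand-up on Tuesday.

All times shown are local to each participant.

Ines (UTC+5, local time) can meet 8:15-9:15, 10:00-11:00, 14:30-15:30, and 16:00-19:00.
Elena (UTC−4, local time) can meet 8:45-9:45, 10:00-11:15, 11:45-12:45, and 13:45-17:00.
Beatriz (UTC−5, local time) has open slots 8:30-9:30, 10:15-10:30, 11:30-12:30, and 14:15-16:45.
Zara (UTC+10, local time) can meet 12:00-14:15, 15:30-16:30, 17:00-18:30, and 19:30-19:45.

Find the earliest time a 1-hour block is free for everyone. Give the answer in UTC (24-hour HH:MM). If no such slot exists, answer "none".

Ines → UTC: 03:15–04:15, 05:00–06:00, 09:30–10:30, 11:00–14:00.
Elena → UTC: 12:45–13:45, 14:00–15:15, 15:45–16:45, 17:45–21:00.
Beatriz → UTC: 13:30–14:30, 15:15–15:30, 16:30–17:30, 19:15–21:45.
Zara → UTC: 02:00–04:15, 05:30–06:30, 07:00–08:30, 09:30–09:45.
Ines ∩ Elena: 12:45–13:45.
Ines ∩ Elena ∩ Beatriz: 13:30–13:45.
Ines ∩ Elena ∩ Beatriz ∩ Zara: (none).
Windows ≥ 60 min: (none).

none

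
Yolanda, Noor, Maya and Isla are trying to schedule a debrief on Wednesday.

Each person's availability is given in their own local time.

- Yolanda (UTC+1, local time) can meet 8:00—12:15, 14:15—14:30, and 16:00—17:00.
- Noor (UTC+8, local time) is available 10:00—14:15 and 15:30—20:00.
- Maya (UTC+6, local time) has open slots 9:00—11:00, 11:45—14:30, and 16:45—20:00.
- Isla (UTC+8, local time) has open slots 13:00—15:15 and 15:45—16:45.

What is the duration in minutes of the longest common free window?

45 minutes

Yolanda → UTC: 07:00–11:15, 13:15–13:30, 15:00–16:00.
Noor → UTC: 02:00–06:15, 07:30–12:00.
Maya → UTC: 03:00–05:00, 05:45–08:30, 10:45–14:00.
Isla → UTC: 05:00–07:15, 07:45–08:45.
Yolanda ∩ Noor: 07:30–11:15.
Yolanda ∩ Noor ∩ Maya: 07:30–08:30, 10:45–11:15.
Yolanda ∩ Noor ∩ Maya ∩ Isla: 07:45–08:30.
Single common window of 45 minutes.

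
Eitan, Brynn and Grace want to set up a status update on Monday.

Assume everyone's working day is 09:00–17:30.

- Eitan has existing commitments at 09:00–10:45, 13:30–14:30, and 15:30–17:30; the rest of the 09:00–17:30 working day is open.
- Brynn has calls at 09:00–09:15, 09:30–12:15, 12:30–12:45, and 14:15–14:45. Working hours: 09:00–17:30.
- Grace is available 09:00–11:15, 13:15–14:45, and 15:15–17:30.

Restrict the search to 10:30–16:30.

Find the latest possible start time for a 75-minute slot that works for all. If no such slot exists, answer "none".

none

Eitan free within 09:00–17:30: 10:45–13:30, 14:30–15:30.
Brynn free within 09:00–17:30: 09:15–09:30, 12:15–12:30, 12:45–14:15, 14:45–17:30.
Eitan ∩ Brynn: 12:15–12:30, 12:45–13:30, 14:45–15:30.
Eitan ∩ Brynn ∩ Grace: 13:15–13:30, 15:15–15:30.
Restricted to 10:30–16:30: 13:15–13:30, 15:15–15:30.
Windows ≥ 75 min: (none).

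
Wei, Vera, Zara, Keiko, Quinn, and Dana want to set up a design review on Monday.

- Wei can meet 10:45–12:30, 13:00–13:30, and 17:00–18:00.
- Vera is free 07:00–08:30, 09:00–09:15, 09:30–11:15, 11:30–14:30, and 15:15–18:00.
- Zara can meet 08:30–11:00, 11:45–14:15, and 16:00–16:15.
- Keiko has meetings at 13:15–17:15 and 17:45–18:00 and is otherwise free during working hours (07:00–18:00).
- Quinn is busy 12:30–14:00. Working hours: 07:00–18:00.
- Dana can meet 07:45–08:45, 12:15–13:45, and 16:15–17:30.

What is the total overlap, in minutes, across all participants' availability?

Keiko free within 07:00–18:00: 07:00–13:15, 17:15–17:45.
Quinn free within 07:00–18:00: 07:00–12:30, 14:00–18:00.
Wei ∩ Vera: 10:45–11:15, 11:30–12:30, 13:00–13:30, 17:00–18:00.
Wei ∩ Vera ∩ Zara: 10:45–11:00, 11:45–12:30, 13:00–13:30.
Wei ∩ Vera ∩ Zara ∩ Keiko: 10:45–11:00, 11:45–12:30, 13:00–13:15.
Wei ∩ Vera ∩ Zara ∩ Keiko ∩ Quinn: 10:45–11:00, 11:45–12:30.
Wei ∩ Vera ∩ Zara ∩ Keiko ∩ Quinn ∩ Dana: 12:15–12:30.
Total common minutes: 15.

15 minutes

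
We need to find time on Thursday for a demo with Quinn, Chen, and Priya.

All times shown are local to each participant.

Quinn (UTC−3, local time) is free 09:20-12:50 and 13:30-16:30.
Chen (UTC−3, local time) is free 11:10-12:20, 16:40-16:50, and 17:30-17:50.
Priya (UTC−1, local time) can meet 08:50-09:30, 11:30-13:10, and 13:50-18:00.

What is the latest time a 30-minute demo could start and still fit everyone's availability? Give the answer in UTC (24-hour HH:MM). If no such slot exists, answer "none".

Quinn → UTC: 12:20–15:50, 16:30–19:30.
Chen → UTC: 14:10–15:20, 19:40–19:50, 20:30–20:50.
Priya → UTC: 09:50–10:30, 12:30–14:10, 14:50–19:00.
Quinn ∩ Chen: 14:10–15:20.
Quinn ∩ Chen ∩ Priya: 14:50–15:20.
Windows ≥ 30 min: 14:50–15:20.
Latest start in the last window 14:50–15:20 is 15:20 − 30 min = 14:50.

14:50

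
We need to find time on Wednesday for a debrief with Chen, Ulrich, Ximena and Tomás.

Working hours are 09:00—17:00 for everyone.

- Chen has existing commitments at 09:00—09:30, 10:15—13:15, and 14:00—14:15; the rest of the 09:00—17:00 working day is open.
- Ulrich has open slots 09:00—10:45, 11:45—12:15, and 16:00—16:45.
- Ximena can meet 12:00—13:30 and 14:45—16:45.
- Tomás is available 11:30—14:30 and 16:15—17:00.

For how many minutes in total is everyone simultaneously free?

30 minutes

Chen free within 09:00–17:00: 09:30–10:15, 13:15–14:00, 14:15–17:00.
Chen ∩ Ulrich: 09:30–10:15, 16:00–16:45.
Chen ∩ Ulrich ∩ Ximena: 16:00–16:45.
Chen ∩ Ulrich ∩ Ximena ∩ Tomás: 16:15–16:45.
Total common minutes: 30.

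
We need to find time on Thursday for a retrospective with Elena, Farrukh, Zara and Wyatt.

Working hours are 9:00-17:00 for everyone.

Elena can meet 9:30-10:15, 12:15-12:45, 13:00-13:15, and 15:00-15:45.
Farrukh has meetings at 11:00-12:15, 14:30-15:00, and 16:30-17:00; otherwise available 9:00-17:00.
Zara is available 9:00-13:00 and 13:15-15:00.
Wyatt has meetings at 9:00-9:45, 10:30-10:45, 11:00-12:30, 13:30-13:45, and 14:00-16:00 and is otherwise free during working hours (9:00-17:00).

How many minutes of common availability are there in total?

Farrukh free within 09:00–17:00: 09:00–11:00, 12:15–14:30, 15:00–16:30.
Wyatt free within 09:00–17:00: 09:45–10:30, 10:45–11:00, 12:30–13:30, 13:45–14:00, 16:00–17:00.
Elena ∩ Farrukh: 09:30–10:15, 12:15–12:45, 13:00–13:15, 15:00–15:45.
Elena ∩ Farrukh ∩ Zara: 09:30–10:15, 12:15–12:45.
Elena ∩ Farrukh ∩ Zara ∩ Wyatt: 09:45–10:15, 12:30–12:45.
Total common minutes: 30 + 15 = 45.

45 minutes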